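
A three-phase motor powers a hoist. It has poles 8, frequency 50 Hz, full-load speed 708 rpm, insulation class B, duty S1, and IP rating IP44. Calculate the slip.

n_s = 120f/p = 120×50/8 = 750 rpm
s = (n_s − n)/n_s = (750 − 708)/750 = 0.0560

5.60 %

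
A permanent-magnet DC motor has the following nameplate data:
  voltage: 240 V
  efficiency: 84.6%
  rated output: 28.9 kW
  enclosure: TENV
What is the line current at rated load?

142 A

P_out = 28.9 kW = 28900 W
P_in = P_out / η = 28900 / 0.846 = 34161 W
I = P_in / V = 34161 / 240 = 142 A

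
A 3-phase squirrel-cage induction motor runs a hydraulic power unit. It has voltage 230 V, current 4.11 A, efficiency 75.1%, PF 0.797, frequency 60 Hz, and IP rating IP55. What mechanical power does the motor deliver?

0.98 kW

P_in = √3·V·I·cosφ = 1.732 × 230 × 4.11 × 0.797 = 1305 W
P_out = η·P_in = 0.751 × 1305 = 980 W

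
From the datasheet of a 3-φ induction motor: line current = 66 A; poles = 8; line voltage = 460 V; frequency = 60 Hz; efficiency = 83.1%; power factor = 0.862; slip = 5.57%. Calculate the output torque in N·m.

P_in = √3·V·I·cosφ = 1.732 × 460 × 66 × 0.862 = 45327 W
P_out = η·P_in = 0.831 × 45327 = 37667 W
n_s = 120×60/8 = 900 rpm; n = 900×(1−0.0557) = 850 rpm
ω = 2π×850/60 = 89.01 rad/s
τ = P_out/ω = 37667/89.01 = 423 N·m

423 N·m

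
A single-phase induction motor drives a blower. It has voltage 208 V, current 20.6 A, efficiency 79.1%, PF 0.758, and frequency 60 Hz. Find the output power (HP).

3.44 HP

P_in = V·I·cosφ = 208 × 20.6 × 0.758 = 3248 W
P_out = η·P_in = 0.791 × 3248 = 2569 W
= 2569/746 = 3.44 HP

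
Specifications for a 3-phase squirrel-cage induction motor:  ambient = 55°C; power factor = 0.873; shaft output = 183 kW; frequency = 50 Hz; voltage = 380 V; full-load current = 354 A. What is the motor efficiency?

P_out = 183 kW = 183000 W
P_in = √3·V_L·I_L·cosφ = 1.732 × 380 × 354 × 0.873 = 203399 W
η = P_out / P_in = 183000 / 203399 = 0.900 = 90.0%

90.0 %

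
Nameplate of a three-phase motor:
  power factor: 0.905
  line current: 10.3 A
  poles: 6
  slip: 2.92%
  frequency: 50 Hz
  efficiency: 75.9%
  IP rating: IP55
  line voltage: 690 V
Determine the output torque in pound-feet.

P_in = √3·V·I·cosφ = 1.732 × 690 × 10.3 × 0.905 = 11140 W
P_out = η·P_in = 0.759 × 11140 = 8455 W
n_s = 120×50/6 = 1000 rpm; n = 1000×(1−0.0292) = 971 rpm
ω = 2π×971/60 = 101.7 rad/s
τ = P_out/ω = 8455/101.7 = 83.14 N·m
In lb·ft: 83.14/1.356 = 61.3 lb·ft

61.3 lb·ft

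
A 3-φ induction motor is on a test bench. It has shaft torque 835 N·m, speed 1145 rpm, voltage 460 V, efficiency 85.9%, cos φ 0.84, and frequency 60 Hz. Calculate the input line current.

174 A

ω = 2π×1145/60 = 119.9 rad/s; P_out = τω = 835 × 119.9 = 100117 W
P_in = P_out / η = 100117 / 0.859 = 116551 W
I_L = P_in / (√3·V_L·cosφ) = 116551 / (1.732 × 460 × 0.84) = 174 A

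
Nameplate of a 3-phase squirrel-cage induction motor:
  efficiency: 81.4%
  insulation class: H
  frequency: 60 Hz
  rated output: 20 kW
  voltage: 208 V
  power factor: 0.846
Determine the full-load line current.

P_out = 20 kW = 20000 W
P_in = P_out / η = 20000 / 0.814 = 24570 W
I_L = P_in / (√3·V_L·cosφ) = 24570 / (1.732 × 208 × 0.846) = 80.6 A

80.6 A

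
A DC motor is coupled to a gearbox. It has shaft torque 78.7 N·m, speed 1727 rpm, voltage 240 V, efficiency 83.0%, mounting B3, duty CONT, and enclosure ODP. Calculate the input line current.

71.5 A

ω = 2π×1727/60 = 180.9 rad/s; P_out = τω = 78.7 × 180.9 = 14237 W
P_in = P_out / η = 14237 / 0.830 = 17153 W
I = P_in / V = 17153 / 240 = 71.5 A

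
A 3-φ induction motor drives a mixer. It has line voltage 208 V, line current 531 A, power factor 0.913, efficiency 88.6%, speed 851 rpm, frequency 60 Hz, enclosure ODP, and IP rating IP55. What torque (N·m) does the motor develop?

1740 N·m

P_in = √3·V·I·cosφ = 1.732 × 208 × 531 × 0.913 = 174653 W
P_out = η·P_in = 0.886 × 174653 = 154743 W
n = 851 rpm
ω = 2π×851/60 = 89.12 rad/s
τ = P_out/ω = 154743/89.12 = 1740 N·m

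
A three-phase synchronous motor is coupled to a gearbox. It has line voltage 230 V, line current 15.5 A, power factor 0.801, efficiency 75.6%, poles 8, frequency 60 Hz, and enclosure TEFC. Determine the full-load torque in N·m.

P_in = √3·V·I·cosφ = 1.732 × 230 × 15.5 × 0.801 = 4946 W
P_out = η·P_in = 0.756 × 4946 = 3739 W
n = n_s = 120×60/8 = 900 rpm (synchronous)
ω = 2π×900/60 = 94.25 rad/s
τ = P_out/ω = 3739/94.25 = 39.7 N·m

39.7 N·m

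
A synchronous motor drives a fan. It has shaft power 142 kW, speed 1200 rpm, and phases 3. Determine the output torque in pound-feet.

ω = 2π × 1200/60 = 125.7 rad/s
τ = P/ω = 142000/125.7 = 1130 N·m
In lb·ft: 1130/1.356 = 833 lb·ft

833 lb·ft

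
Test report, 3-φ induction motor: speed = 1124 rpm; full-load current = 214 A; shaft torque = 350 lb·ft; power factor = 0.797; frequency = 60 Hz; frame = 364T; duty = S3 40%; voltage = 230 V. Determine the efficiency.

τ = 350 lb·ft × 1.356 = 474.6 N·m
ω = 2π × 1124/60 = 117.7 rad/s; P_out = τω = 474.6 × 117.7 = 55860 W
P_in = √3·V_L·I_L·cosφ = 1.732 × 230 × 214 × 0.797 = 67943 W
η = P_out / P_in = 55860 / 67943 = 0.822 = 82.2%

82.2 %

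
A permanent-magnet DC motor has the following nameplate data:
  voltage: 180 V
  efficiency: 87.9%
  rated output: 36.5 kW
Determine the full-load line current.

P_out = 36.5 kW = 36500 W
P_in = P_out / η = 36500 / 0.879 = 41524 W
I = P_in / V = 41524 / 180 = 231 A

231 A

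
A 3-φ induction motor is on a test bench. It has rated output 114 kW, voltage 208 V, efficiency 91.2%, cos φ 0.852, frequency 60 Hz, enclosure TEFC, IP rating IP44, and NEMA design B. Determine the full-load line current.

P_out = 114 kW = 114000 W
P_in = P_out / η = 114000 / 0.912 = 125000 W
I_L = P_in / (√3·V_L·cosφ) = 125000 / (1.732 × 208 × 0.852) = 407 A

407 A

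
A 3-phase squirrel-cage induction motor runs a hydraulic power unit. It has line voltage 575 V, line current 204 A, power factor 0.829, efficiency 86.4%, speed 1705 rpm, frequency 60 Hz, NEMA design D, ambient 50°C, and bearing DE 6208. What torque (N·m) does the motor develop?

815 N·m

P_in = √3·V·I·cosφ = 1.732 × 575 × 204 × 0.829 = 168423 W
P_out = η·P_in = 0.864 × 168423 = 145517 W
n = 1705 rpm
ω = 2π×1705/60 = 178.5 rad/s
τ = P_out/ω = 145517/178.5 = 815 N·m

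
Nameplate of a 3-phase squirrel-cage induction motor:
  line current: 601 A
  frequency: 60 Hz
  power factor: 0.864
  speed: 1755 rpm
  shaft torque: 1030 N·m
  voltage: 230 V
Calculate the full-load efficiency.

91.5 %

ω = 2π × 1755/60 = 183.8 rad/s; P_out = τω = 1030 × 183.8 = 189314 W
P_in = √3·V_L·I_L·cosφ = 1.732 × 230 × 601 × 0.864 = 206854 W
η = P_out / P_in = 189314 / 206854 = 0.915 = 91.5%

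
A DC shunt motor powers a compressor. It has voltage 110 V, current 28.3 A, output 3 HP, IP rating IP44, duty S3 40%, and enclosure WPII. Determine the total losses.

875 W

P_in = V·I = 110×28.3 = 3113 W
P_out = 3×746 = 2238 W
Losses = P_in − P_out = 3113 − 2238 = 875 W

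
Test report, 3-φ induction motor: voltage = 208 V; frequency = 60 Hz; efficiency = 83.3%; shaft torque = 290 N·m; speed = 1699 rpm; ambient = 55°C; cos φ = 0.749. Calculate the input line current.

ω = 2π×1699/60 = 177.9 rad/s; P_out = τω = 290 × 177.9 = 51591 W
P_in = P_out / η = 51591 / 0.833 = 61934 W
I_L = P_in / (√3·V_L·cosφ) = 61934 / (1.732 × 208 × 0.749) = 230 A

230 A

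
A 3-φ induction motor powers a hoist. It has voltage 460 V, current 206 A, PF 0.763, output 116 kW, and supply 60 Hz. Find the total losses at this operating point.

9230 W

P_in = √3·V·I·cosφ = 1.732×460×206×0.763 = 125227 W
P_out = 116000 W
Losses = P_in − P_out = 125227 − 116000 = 9227 W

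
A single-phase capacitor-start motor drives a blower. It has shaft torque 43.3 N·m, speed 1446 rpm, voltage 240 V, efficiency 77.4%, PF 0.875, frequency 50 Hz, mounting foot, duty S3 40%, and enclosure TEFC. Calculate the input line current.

ω = 2π×1446/60 = 151.4 rad/s; P_out = τω = 43.3 × 151.4 = 6556 W
P_in = P_out / η = 6556 / 0.774 = 8470 W
I = P_in / (V·cosφ) = 8470 / (240 × 0.875) = 40.3 A

40.3 A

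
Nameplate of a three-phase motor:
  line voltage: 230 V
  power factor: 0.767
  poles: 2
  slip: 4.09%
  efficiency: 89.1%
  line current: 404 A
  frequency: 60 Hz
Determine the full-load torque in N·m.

P_in = √3·V·I·cosφ = 1.732 × 230 × 404 × 0.767 = 123439 W
P_out = η·P_in = 0.891 × 123439 = 109984 W
n_s = 120×60/2 = 3600 rpm; n = 3600×(1−0.0409) = 3453 rpm
ω = 2π×3453/60 = 361.6 rad/s
τ = P_out/ω = 109984/361.6 = 304 N·m

304 N·m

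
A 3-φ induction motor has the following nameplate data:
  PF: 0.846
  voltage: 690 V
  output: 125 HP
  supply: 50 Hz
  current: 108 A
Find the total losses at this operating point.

P_in = √3·V·I·cosφ = 1.732×690×108×0.846 = 109192 W
P_out = 125×746 = 93250 W
Losses = P_in − P_out = 109192 − 93250 = 15942 W

15900 W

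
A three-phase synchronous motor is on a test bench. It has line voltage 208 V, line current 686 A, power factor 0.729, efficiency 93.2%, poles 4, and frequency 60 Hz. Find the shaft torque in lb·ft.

657 lb·ft

P_in = √3·V·I·cosφ = 1.732 × 208 × 686 × 0.729 = 180162 W
P_out = η·P_in = 0.932 × 180162 = 167911 W
n = n_s = 120×60/4 = 1800 rpm (synchronous)
ω = 2π×1800/60 = 188.5 rad/s
τ = P_out/ω = 167911/188.5 = 890.8 N·m
In lb·ft: 890.8/1.356 = 657 lb·ft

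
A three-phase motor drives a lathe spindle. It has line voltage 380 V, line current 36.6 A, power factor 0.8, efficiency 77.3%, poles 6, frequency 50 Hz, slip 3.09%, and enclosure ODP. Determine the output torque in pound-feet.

P_in = √3·V·I·cosφ = 1.732 × 380 × 36.6 × 0.8 = 19271 W
P_out = η·P_in = 0.773 × 19271 = 14896 W
n_s = 120×50/6 = 1000 rpm; n = 1000×(1−0.0309) = 969 rpm
ω = 2π×969/60 = 101.5 rad/s
τ = P_out/ω = 14896/101.5 = 146.8 N·m
In lb·ft: 146.8/1.356 = 108 lb·ft

108 lb·ft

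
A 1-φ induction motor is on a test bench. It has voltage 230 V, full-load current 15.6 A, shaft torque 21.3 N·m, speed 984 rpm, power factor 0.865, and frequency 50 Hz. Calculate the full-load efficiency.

70.7 %

ω = 2π × 984/60 = 103 rad/s; P_out = τω = 21.3 × 103 = 2194 W
P_in = V·I·cosφ = 230 × 15.6 × 0.865 = 3104 W
η = P_out / P_in = 2194 / 3104 = 0.707 = 70.7%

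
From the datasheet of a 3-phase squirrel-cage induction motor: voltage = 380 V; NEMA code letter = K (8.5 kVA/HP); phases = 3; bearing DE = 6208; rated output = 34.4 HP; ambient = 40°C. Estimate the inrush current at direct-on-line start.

S_LR = 8.5 × 34.4 = 292.4 kVA
I_LR = S_LR/(√3·V_L) = 292400/(1.732×380) = 444 A

444 A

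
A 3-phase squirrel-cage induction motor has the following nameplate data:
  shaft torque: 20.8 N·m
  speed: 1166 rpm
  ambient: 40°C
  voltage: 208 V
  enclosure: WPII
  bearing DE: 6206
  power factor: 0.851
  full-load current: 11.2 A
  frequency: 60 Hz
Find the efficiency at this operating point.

74.0 %

ω = 2π × 1166/60 = 122.1 rad/s; P_out = τω = 20.8 × 122.1 = 2540 W
P_in = √3·V_L·I_L·cosφ = 1.732 × 208 × 11.2 × 0.851 = 3434 W
η = P_out / P_in = 2540 / 3434 = 0.740 = 74.0%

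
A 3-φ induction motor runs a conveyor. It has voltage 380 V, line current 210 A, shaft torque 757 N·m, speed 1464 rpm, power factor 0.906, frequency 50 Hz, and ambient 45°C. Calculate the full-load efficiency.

92.7 %

ω = 2π × 1464/60 = 153.3 rad/s; P_out = τω = 757 × 153.3 = 116048 W
P_in = √3·V_L·I_L·cosφ = 1.732 × 380 × 210 × 0.906 = 125222 W
η = P_out / P_in = 116048 / 125222 = 0.927 = 92.7%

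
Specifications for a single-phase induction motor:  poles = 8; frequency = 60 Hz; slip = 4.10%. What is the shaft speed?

n_s = 120f/p = 120×60/8 = 900 rpm
n = n_s(1 − s) = 900 × (1 − 0.041) = 863 rpm

863 rpm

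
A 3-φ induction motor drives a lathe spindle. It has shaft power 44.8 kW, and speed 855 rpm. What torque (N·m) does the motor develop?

ω = 2π × 855/60 = 89.54 rad/s
τ = P/ω = 44800/89.54 = 500 N·m

500 N·m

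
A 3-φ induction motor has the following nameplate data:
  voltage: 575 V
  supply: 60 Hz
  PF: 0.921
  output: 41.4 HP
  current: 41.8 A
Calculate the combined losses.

7.46 kW

P_in = √3·V·I·cosφ = 1.732×575×41.8×0.921 = 38340 W
P_out = 41.4×746 = 30884 W
Losses = P_in − P_out = 38340 − 30884 = 7456 W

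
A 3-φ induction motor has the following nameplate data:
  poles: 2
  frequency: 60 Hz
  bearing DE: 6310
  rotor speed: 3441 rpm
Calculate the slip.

4.42 %

n_s = 120f/p = 120×60/2 = 3600 rpm
s = (n_s − n)/n_s = (3600 − 3441)/3600 = 0.0442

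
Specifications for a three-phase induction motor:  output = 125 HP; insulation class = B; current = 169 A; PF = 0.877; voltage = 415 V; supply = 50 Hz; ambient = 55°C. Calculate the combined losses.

13.3 kW

P_in = √3·V·I·cosφ = 1.732×415×169×0.877 = 106533 W
P_out = 125×746 = 93250 W
Losses = P_in − P_out = 106533 − 93250 = 13283 W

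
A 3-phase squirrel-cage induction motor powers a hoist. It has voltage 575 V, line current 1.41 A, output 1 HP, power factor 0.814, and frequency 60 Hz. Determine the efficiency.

65.3 %

P_out = 1 × 746 = 746 W
P_in = √3·V_L·I_L·cosφ = 1.732 × 575 × 1.41 × 0.814 = 1143 W
η = P_out / P_in = 746 / 1143 = 0.653 = 65.3%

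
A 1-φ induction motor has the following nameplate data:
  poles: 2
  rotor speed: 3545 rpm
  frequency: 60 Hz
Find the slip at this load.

1.5 %

n_s = 120f/p = 120×60/2 = 3600 rpm
s = (n_s − n)/n_s = (3600 − 3545)/3600 = 0.0153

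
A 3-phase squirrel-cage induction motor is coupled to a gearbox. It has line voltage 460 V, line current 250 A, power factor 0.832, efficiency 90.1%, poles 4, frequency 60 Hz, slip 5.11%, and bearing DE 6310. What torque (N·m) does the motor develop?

835 N·m

P_in = √3·V·I·cosφ = 1.732 × 460 × 250 × 0.832 = 165718 W
P_out = η·P_in = 0.901 × 165718 = 149312 W
n_s = 120×60/4 = 1800 rpm; n = 1800×(1−0.0511) = 1708 rpm
ω = 2π×1708/60 = 178.9 rad/s
τ = P_out/ω = 149312/178.9 = 835 N·m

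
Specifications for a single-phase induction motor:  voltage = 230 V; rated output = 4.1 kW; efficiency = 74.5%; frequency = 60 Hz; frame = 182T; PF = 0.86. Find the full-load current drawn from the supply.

P_out = 4.1 kW = 4100 W
P_in = P_out / η = 4100 / 0.745 = 5503 W
I = P_in / (V·cosφ) = 5503 / (230 × 0.86) = 27.8 A

27.8 A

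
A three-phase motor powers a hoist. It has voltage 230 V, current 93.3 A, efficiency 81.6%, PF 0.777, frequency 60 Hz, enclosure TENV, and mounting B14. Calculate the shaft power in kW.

P_in = √3·V·I·cosφ = 1.732 × 230 × 93.3 × 0.777 = 28879 W
P_out = η·P_in = 0.816 × 28879 = 23565 W

23.6 kW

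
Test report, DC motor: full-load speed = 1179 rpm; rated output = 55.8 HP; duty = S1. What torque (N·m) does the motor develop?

337 N·m

P_out = 55.8 × 746 = 41627 W
ω = 2π × 1179/60 = 123.5 rad/s
τ = P_out/ω = 41627/123.5 = 337 N·m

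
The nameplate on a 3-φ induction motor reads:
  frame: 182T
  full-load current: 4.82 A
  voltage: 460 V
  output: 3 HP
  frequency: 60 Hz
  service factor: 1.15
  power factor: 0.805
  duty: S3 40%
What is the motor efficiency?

P_out = 3 × 746 = 2238 W
P_in = √3·V_L·I_L·cosφ = 1.732 × 460 × 4.82 × 0.805 = 3091 W
η = P_out / P_in = 2238 / 3091 = 0.724 = 72.4%

72.4 %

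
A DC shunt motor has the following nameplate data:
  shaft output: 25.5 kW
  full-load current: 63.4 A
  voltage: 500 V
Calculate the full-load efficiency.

P_out = 25.5 kW = 25500 W
P_in = V·I = 500 × 63.4 = 31700 W
η = P_out / P_in = 25500 / 31700 = 0.804 = 80.4%

80.4 %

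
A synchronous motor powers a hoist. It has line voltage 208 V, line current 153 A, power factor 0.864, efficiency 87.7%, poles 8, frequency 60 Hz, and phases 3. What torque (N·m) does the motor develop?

443 N·m

P_in = √3·V·I·cosφ = 1.732 × 208 × 153 × 0.864 = 47623 W
P_out = η·P_in = 0.877 × 47623 = 41765 W
n = n_s = 120×60/8 = 900 rpm (synchronous)
ω = 2π×900/60 = 94.25 rad/s
τ = P_out/ω = 41765/94.25 = 443 N·m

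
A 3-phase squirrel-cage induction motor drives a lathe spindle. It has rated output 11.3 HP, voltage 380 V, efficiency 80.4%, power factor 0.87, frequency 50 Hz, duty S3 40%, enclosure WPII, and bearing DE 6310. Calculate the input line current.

18.3 A

P_out = 11.3 × 746 = 8430 W
P_in = P_out / η = 8430 / 0.804 = 10485 W
I_L = P_in / (√3·V_L·cosφ) = 10485 / (1.732 × 380 × 0.87) = 18.3 A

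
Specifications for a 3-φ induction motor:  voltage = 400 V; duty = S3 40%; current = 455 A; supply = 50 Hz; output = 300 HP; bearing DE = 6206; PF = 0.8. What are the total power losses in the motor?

P_in = √3·V·I·cosφ = 1.732×400×455×0.8 = 252179 W
P_out = 300×746 = 223800 W
Losses = P_in − P_out = 252179 − 223800 = 28379 W

28.4 kW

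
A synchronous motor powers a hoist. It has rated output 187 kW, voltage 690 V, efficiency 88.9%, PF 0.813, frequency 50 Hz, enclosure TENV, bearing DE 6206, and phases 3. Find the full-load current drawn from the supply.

216 A

P_out = 187 kW = 187000 W
P_in = P_out / η = 187000 / 0.889 = 210349 W
I_L = P_in / (√3·V_L·cosφ) = 210349 / (1.732 × 690 × 0.813) = 216 A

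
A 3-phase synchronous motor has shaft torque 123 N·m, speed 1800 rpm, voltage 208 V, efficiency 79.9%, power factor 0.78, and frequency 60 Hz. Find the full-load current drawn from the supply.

ω = 2π×1800/60 = 188.5 rad/s; P_out = τω = 123 × 188.5 = 23186 W
P_in = P_out / η = 23186 / 0.799 = 29019 W
I_L = P_in / (√3·V_L·cosφ) = 29019 / (1.732 × 208 × 0.78) = 103 A

103 A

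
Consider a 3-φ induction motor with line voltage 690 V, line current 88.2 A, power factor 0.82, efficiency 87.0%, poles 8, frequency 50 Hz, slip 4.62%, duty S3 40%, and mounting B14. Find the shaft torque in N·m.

1000 N·m

P_in = √3·V·I·cosφ = 1.732 × 690 × 88.2 × 0.82 = 86433 W
P_out = η·P_in = 0.87 × 86433 = 75197 W
n_s = 120×50/8 = 750 rpm; n = 750×(1−0.0462) = 715 rpm
ω = 2π×715/60 = 74.87 rad/s
τ = P_out/ω = 75197/74.87 = 1000 N·m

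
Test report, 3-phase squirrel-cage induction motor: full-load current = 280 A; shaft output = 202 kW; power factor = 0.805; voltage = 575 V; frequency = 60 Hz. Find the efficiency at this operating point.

90.0 %

P_out = 202 kW = 202000 W
P_in = √3·V_L·I_L·cosφ = 1.732 × 575 × 280 × 0.805 = 224476 W
η = P_out / P_in = 202000 / 224476 = 0.900 = 90.0%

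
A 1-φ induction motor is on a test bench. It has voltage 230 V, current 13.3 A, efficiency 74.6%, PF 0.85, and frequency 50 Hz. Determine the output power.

1.94 kW

P_in = V·I·cosφ = 230 × 13.3 × 0.85 = 2600 W
P_out = η·P_in = 0.746 × 2600 = 1940 W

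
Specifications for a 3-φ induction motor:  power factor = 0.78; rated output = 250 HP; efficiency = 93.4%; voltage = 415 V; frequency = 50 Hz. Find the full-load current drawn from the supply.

356 A

P_out = 250 × 746 = 186500 W
P_in = P_out / η = 186500 / 0.934 = 199679 W
I_L = P_in / (√3·V_L·cosφ) = 199679 / (1.732 × 415 × 0.78) = 356 A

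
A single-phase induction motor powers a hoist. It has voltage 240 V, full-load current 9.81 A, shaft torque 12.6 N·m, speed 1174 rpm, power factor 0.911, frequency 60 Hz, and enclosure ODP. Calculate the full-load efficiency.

72.2 %

ω = 2π × 1174/60 = 122.9 rad/s; P_out = τω = 12.6 × 122.9 = 1549 W
P_in = V·I·cosφ = 240 × 9.81 × 0.911 = 2145 W
η = P_out / P_in = 1549 / 2145 = 0.722 = 72.2%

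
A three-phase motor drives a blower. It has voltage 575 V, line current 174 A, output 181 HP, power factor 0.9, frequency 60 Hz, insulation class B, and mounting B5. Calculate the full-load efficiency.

P_out = 181 × 746 = 135026 W
P_in = √3·V_L·I_L·cosφ = 1.732 × 575 × 174 × 0.9 = 155958 W
η = P_out / P_in = 135026 / 155958 = 0.866 = 86.6%

86.6 %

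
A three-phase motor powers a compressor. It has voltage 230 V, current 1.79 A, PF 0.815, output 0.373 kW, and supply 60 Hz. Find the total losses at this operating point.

P_in = √3·V·I·cosφ = 1.732×230×1.79×0.815 = 581 W
P_out = 373 W
Losses = P_in − P_out = 581 − 373 = 208 W

208 W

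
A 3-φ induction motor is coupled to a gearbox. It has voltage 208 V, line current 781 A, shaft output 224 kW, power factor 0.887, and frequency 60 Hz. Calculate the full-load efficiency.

89.8 %

P_out = 224 kW = 224000 W
P_in = √3·V_L·I_L·cosφ = 1.732 × 208 × 781 × 0.887 = 249566 W
η = P_out / P_in = 224000 / 249566 = 0.898 = 89.8%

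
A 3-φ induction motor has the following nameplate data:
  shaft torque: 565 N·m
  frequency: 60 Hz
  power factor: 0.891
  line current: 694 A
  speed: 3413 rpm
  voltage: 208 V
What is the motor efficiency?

90.6 %

ω = 2π × 3413/60 = 357.4 rad/s; P_out = τω = 565 × 357.4 = 201931 W
P_in = √3·V_L·I_L·cosφ = 1.732 × 208 × 694 × 0.891 = 222766 W
η = P_out / P_in = 201931 / 222766 = 0.906 = 90.6%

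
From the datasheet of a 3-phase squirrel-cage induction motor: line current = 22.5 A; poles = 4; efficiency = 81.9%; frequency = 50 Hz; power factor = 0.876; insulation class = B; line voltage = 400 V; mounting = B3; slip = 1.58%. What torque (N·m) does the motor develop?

72.3 N·m

P_in = √3·V·I·cosφ = 1.732 × 400 × 22.5 × 0.876 = 13655 W
P_out = η·P_in = 0.819 × 13655 = 11183 W
n_s = 120×50/4 = 1500 rpm; n = 1500×(1−0.0158) = 1476 rpm
ω = 2π×1476/60 = 154.6 rad/s
τ = P_out/ω = 11183/154.6 = 72.3 N·m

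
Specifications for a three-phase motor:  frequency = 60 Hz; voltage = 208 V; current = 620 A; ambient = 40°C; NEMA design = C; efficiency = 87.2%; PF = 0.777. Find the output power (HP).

203 HP

P_in = √3·V·I·cosφ = 1.732 × 208 × 620 × 0.777 = 173550 W
P_out = η·P_in = 0.872 × 173550 = 151336 W
= 151336/746 = 203 HP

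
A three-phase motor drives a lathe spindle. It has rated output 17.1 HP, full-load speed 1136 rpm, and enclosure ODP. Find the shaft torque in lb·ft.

79.1 lb·ft

P_out = 17.1 × 746 = 12757 W
ω = 2π × 1136/60 = 119 rad/s
τ = P_out/ω = 12757/119 = 107.2 N·m
In lb·ft: 107.2/1.356 = 79.1 lb·ft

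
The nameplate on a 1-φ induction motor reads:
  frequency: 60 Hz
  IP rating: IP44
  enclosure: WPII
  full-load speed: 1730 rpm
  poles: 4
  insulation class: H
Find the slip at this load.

n_s = 120f/p = 120×60/4 = 1800 rpm
s = (n_s − n)/n_s = (1800 − 1730)/1800 = 0.0389

3.9 %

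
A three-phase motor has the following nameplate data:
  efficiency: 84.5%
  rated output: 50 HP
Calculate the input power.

44.1 kW

P_out = 50 × 746 = 37300 W
P_in = P_out/η = 37300/0.845 = 44142 W = 44.1 kW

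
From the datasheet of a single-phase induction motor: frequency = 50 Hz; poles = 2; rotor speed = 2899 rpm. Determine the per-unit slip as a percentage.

3.37 %

n_s = 120f/p = 120×50/2 = 3000 rpm
s = (n_s − n)/n_s = (3000 − 2899)/3000 = 0.0337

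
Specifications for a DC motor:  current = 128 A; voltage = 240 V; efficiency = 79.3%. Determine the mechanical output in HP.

P_in = V·I = 240 × 128 = 30720 W
P_out = η·P_in = 0.793 × 30720 = 24361 W
= 24361/746 = 32.7 HP

32.7 HP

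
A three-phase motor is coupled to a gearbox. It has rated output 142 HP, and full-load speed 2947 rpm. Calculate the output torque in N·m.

343 N·m

P_out = 142 × 746 = 105932 W
ω = 2π × 2947/60 = 308.6 rad/s
τ = P_out/ω = 105932/308.6 = 343 N·m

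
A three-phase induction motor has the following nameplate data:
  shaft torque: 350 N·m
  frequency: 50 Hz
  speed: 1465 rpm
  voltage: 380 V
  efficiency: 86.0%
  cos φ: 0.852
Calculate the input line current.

111 A

ω = 2π×1465/60 = 153.4 rad/s; P_out = τω = 350 × 153.4 = 53690 W
P_in = P_out / η = 53690 / 0.860 = 62430 W
I_L = P_in / (√3·V_L·cosφ) = 62430 / (1.732 × 380 × 0.852) = 111 A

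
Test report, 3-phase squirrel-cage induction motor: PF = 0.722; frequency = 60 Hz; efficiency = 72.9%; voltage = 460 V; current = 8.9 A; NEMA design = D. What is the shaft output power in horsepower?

5 HP

P_in = √3·V·I·cosφ = 1.732 × 460 × 8.9 × 0.722 = 5120 W
P_out = η·P_in = 0.729 × 5120 = 3732 W
= 3732/746 = 5 HP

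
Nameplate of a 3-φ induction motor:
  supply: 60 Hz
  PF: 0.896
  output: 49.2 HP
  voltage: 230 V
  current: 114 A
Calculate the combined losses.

3990 W

P_in = √3·V·I·cosφ = 1.732×230×114×0.896 = 40690 W
P_out = 49.2×746 = 36703 W
Losses = P_in − P_out = 40690 − 36703 = 3987 W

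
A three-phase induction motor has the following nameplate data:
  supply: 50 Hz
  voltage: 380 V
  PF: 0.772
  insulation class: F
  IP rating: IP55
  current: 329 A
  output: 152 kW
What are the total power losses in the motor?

P_in = √3·V·I·cosφ = 1.732×380×329×0.772 = 167165 W
P_out = 152000 W
Losses = P_in − P_out = 167165 − 152000 = 15165 W

15.2 kW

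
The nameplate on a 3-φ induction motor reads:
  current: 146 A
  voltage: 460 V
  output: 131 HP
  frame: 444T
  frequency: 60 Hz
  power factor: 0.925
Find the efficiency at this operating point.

P_out = 131 × 746 = 97726 W
P_in = √3·V_L·I_L·cosφ = 1.732 × 460 × 146 × 0.925 = 107597 W
η = P_out / P_in = 97726 / 107597 = 0.908 = 90.8%

90.8 %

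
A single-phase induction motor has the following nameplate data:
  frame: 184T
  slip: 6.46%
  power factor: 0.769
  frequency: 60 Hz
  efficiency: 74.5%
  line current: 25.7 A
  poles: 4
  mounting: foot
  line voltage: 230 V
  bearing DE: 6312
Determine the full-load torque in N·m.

P_in = V·I·cosφ = 230 × 25.7 × 0.769 = 4546 W
P_out = η·P_in = 0.745 × 4546 = 3387 W
n_s = 120×60/4 = 1800 rpm; n = 1800×(1−0.0646) = 1684 rpm
ω = 2π×1684/60 = 176.3 rad/s
τ = P_out/ω = 3387/176.3 = 19.2 N·m

19.2 N·m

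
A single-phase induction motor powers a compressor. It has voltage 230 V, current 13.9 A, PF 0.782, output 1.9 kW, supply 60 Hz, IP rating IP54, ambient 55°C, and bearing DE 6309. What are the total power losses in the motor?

P_in = V·I·cosφ = 230×13.9×0.782 = 2500 W
P_out = 1900 W
Losses = P_in − P_out = 2500 − 1900 = 600 W

600 W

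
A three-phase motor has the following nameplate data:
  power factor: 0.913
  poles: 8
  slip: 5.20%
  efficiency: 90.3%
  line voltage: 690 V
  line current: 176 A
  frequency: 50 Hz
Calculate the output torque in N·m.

2330 N·m

P_in = √3·V·I·cosφ = 1.732 × 690 × 176 × 0.913 = 192035 W
P_out = η·P_in = 0.903 × 192035 = 173408 W
n_s = 120×50/8 = 750 rpm; n = 750×(1−0.052) = 711 rpm
ω = 2π×711/60 = 74.46 rad/s
τ = P_out/ω = 173408/74.46 = 2330 N·m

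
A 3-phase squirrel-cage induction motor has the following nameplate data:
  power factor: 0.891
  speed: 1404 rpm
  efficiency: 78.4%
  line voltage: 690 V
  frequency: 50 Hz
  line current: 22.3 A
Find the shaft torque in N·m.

127 N·m

P_in = √3·V·I·cosφ = 1.732 × 690 × 22.3 × 0.891 = 23745 W
P_out = η·P_in = 0.784 × 23745 = 18616 W
n = 1404 rpm
ω = 2π×1404/60 = 147 rad/s
τ = P_out/ω = 18616/147 = 127 N·m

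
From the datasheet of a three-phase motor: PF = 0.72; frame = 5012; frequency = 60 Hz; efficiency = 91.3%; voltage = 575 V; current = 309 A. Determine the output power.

202 kW

P_in = √3·V·I·cosφ = 1.732 × 575 × 309 × 0.72 = 221568 W
P_out = η·P_in = 0.913 × 221568 = 202292 W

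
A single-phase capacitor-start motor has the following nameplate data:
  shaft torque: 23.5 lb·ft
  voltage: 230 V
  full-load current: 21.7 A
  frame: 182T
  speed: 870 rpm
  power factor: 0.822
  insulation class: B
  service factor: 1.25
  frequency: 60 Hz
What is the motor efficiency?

τ = 23.5 lb·ft × 1.356 = 31.87 N·m
ω = 2π × 870/60 = 91.11 rad/s; P_out = τω = 31.87 × 91.11 = 2904 W
P_in = V·I·cosφ = 230 × 21.7 × 0.822 = 4103 W
η = P_out / P_in = 2904 / 4103 = 0.708 = 70.8%

70.8 %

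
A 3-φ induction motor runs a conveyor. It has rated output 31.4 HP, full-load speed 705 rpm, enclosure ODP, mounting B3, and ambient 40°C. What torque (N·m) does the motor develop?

P_out = 31.4 × 746 = 23424 W
ω = 2π × 705/60 = 73.83 rad/s
τ = P_out/ω = 23424/73.83 = 317 N·m

317 N·m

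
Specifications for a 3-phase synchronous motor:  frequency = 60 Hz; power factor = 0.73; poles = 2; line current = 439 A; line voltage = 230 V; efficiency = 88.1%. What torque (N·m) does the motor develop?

P_in = √3·V·I·cosφ = 1.732 × 230 × 439 × 0.73 = 127662 W
P_out = η·P_in = 0.881 × 127662 = 112470 W
n = n_s = 120×60/2 = 3600 rpm (synchronous)
ω = 2π×3600/60 = 377 rad/s
τ = P_out/ω = 112470/377 = 298 N·m

298 N·m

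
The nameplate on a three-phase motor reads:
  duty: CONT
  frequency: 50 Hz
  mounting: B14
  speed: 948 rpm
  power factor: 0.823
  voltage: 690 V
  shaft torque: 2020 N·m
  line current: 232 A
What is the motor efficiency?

ω = 2π × 948/60 = 99.27 rad/s; P_out = τω = 2020 × 99.27 = 200525 W
P_in = √3·V_L·I_L·cosφ = 1.732 × 690 × 232 × 0.823 = 228184 W
η = P_out / P_in = 200525 / 228184 = 0.879 = 87.9%

87.9 %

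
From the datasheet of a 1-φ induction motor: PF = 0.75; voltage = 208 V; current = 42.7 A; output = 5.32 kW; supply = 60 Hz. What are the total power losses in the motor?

1340 W

P_in = V·I·cosφ = 208×42.7×0.75 = 6661 W
P_out = 5320 W
Losses = P_in − P_out = 6661 − 5320 = 1341 W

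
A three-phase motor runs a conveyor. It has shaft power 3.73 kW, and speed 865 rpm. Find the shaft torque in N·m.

41.2 N·m

ω = 2π × 865/60 = 90.58 rad/s
τ = P/ω = 3730/90.58 = 41.2 N·m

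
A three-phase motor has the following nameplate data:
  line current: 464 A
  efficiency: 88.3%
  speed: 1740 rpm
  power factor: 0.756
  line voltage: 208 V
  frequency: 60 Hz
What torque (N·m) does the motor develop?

612 N·m

P_in = √3·V·I·cosφ = 1.732 × 208 × 464 × 0.756 = 126372 W
P_out = η·P_in = 0.883 × 126372 = 111586 W
n = 1740 rpm
ω = 2π×1740/60 = 182.2 rad/s
τ = P_out/ω = 111586/182.2 = 612 N·m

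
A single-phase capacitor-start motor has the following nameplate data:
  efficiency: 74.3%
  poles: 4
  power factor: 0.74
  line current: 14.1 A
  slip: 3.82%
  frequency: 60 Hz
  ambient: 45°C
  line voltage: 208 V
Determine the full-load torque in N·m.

8.89 N·m

P_in = V·I·cosφ = 208 × 14.1 × 0.74 = 2170 W
P_out = η·P_in = 0.743 × 2170 = 1612 W
n_s = 120×60/4 = 1800 rpm; n = 1800×(1−0.0382) = 1731 rpm
ω = 2π×1731/60 = 181.3 rad/s
τ = P_out/ω = 1612/181.3 = 8.89 N·m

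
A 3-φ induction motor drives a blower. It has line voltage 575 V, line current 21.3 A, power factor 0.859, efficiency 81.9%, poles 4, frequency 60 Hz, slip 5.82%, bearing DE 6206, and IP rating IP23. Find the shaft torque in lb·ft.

P_in = √3·V·I·cosφ = 1.732 × 575 × 21.3 × 0.859 = 18222 W
P_out = η·P_in = 0.819 × 18222 = 14924 W
n_s = 120×60/4 = 1800 rpm; n = 1800×(1−0.0582) = 1695 rpm
ω = 2π×1695/60 = 177.5 rad/s
τ = P_out/ω = 14924/177.5 = 84.08 N·m
In lb·ft: 84.08/1.356 = 62 lb·ft

62 lb·ft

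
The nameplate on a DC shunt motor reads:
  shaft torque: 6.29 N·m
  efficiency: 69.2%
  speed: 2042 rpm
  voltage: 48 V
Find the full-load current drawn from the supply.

40.5 A

ω = 2π×2042/60 = 213.8 rad/s; P_out = τω = 6.29 × 213.8 = 1345 W
P_in = P_out / η = 1345 / 0.692 = 1944 W
I = P_in / V = 1944 / 48 = 40.5 A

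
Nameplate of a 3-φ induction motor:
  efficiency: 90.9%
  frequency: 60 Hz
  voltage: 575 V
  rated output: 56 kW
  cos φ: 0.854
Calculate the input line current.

72.4 A

P_out = 56 kW = 56000 W
P_in = P_out / η = 56000 / 0.909 = 61606 W
I_L = P_in / (√3·V_L·cosφ) = 61606 / (1.732 × 575 × 0.854) = 72.4 A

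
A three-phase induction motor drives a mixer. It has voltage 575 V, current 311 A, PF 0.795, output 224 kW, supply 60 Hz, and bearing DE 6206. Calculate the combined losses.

22.2 kW

P_in = √3·V·I·cosφ = 1.732×575×311×0.795 = 246231 W
P_out = 224000 W
Losses = P_in − P_out = 246231 − 224000 = 22231 W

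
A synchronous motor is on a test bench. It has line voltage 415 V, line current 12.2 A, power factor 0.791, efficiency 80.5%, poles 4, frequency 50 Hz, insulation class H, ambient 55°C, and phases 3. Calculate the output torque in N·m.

P_in = √3·V·I·cosφ = 1.732 × 415 × 12.2 × 0.791 = 6936 W
P_out = η·P_in = 0.805 × 6936 = 5583 W
n = n_s = 120×50/4 = 1500 rpm (synchronous)
ω = 2π×1500/60 = 157.1 rad/s
τ = P_out/ω = 5583/157.1 = 35.5 N·m

35.5 N·m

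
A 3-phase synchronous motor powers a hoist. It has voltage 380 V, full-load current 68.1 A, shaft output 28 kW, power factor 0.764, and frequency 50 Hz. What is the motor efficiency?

81.8 %

P_out = 28 kW = 28000 W
P_in = √3·V_L·I_L·cosφ = 1.732 × 380 × 68.1 × 0.764 = 34243 W
η = P_out / P_in = 28000 / 34243 = 0.818 = 81.8%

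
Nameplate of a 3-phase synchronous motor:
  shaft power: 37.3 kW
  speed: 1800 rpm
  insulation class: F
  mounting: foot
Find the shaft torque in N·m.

ω = 2π × 1800/60 = 188.5 rad/s
τ = P/ω = 37300/188.5 = 198 N·m

198 N·m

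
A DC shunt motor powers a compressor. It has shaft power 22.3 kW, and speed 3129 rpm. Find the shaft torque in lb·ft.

ω = 2π × 3129/60 = 327.7 rad/s
τ = P/ω = 22300/327.7 = 68.05 N·m
In lb·ft: 68.05/1.356 = 50.2 lb·ft

50.2 lb·ft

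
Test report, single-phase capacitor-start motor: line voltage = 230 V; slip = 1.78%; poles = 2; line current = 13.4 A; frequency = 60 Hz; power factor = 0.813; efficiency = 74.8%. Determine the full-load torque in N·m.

5.06 N·m

P_in = V·I·cosφ = 230 × 13.4 × 0.813 = 2506 W
P_out = η·P_in = 0.748 × 2506 = 1874 W
n_s = 120×60/2 = 3600 rpm; n = 3600×(1−0.0178) = 3536 rpm
ω = 2π×3536/60 = 370.3 rad/s
τ = P_out/ω = 1874/370.3 = 5.06 N·m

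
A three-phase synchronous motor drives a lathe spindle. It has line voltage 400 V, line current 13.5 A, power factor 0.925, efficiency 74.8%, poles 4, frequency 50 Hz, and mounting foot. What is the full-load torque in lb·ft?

30.4 lb·ft

P_in = √3·V·I·cosφ = 1.732 × 400 × 13.5 × 0.925 = 8651 W
P_out = η·P_in = 0.748 × 8651 = 6471 W
n = n_s = 120×50/4 = 1500 rpm (synchronous)
ω = 2π×1500/60 = 157.1 rad/s
τ = P_out/ω = 6471/157.1 = 41.19 N·m
In lb·ft: 41.19/1.356 = 30.4 lb·ft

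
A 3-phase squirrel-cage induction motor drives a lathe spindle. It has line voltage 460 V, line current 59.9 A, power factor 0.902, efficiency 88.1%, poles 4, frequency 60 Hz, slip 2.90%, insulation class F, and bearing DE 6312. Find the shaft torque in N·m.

P_in = √3·V·I·cosφ = 1.732 × 460 × 59.9 × 0.902 = 43047 W
P_out = η·P_in = 0.881 × 43047 = 37924 W
n_s = 120×60/4 = 1800 rpm; n = 1800×(1−0.029) = 1748 rpm
ω = 2π×1748/60 = 183.1 rad/s
τ = P_out/ω = 37924/183.1 = 207 N·m

207 N·m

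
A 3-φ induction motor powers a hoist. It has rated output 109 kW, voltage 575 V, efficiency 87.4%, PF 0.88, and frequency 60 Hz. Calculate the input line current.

P_out = 109 kW = 109000 W
P_in = P_out / η = 109000 / 0.874 = 124714 W
I_L = P_in / (√3·V_L·cosφ) = 124714 / (1.732 × 575 × 0.88) = 142 A

142 A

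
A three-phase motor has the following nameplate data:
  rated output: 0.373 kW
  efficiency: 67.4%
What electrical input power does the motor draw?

0.553 kW

P_out = 373 W
P_in = P_out/η = 373/0.674 = 553 W = 0.553 kW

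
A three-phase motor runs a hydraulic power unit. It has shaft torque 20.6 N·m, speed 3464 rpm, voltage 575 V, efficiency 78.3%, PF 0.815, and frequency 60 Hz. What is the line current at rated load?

11.8 A

ω = 2π×3464/60 = 362.7 rad/s; P_out = τω = 20.6 × 362.7 = 7472 W
P_in = P_out / η = 7472 / 0.783 = 9543 W
I_L = P_in / (√3·V_L·cosφ) = 9543 / (1.732 × 575 × 0.815) = 11.8 A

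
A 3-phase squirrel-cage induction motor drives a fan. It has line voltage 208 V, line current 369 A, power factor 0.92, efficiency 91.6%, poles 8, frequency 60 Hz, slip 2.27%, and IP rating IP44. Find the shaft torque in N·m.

1220 N·m

P_in = √3·V·I·cosφ = 1.732 × 208 × 369 × 0.92 = 122300 W
P_out = η·P_in = 0.916 × 122300 = 112027 W
n_s = 120×60/8 = 900 rpm; n = 900×(1−0.0227) = 880 rpm
ω = 2π×880/60 = 92.15 rad/s
τ = P_out/ω = 112027/92.15 = 1220 N·m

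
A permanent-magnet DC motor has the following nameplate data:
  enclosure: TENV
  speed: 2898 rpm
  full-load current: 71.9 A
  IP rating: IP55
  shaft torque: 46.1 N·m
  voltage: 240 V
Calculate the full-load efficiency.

81.1 %

ω = 2π × 2898/60 = 303.5 rad/s; P_out = τω = 46.1 × 303.5 = 13991 W
P_in = V·I = 240 × 71.9 = 17256 W
η = P_out / P_in = 13991 / 17256 = 0.811 = 81.1%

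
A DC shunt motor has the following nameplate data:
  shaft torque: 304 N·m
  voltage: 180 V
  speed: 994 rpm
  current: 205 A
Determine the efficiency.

ω = 2π × 994/60 = 104.1 rad/s; P_out = τω = 304 × 104.1 = 31646 W
P_in = V·I = 180 × 205 = 36900 W
η = P_out / P_in = 31646 / 36900 = 0.858 = 85.8%

85.8 %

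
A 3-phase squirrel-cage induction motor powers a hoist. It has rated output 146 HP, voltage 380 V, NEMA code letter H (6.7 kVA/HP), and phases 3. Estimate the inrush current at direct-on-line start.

S_LR = 6.7 × 146 = 978.2 kVA
I_LR = S_LR/(√3·V_L) = 978200/(1.732×380) = 1490 A

1490 A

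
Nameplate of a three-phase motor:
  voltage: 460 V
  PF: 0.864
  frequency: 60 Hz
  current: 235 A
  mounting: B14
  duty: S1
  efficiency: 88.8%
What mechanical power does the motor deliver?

144 kW

P_in = √3·V·I·cosφ = 1.732 × 460 × 235 × 0.864 = 161766 W
P_out = η·P_in = 0.888 × 161766 = 143648 W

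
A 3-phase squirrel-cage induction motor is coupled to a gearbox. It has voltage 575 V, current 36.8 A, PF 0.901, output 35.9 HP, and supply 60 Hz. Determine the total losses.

P_in = √3·V·I·cosφ = 1.732×575×36.8×0.901 = 33021 W
P_out = 35.9×746 = 26781 W
Losses = P_in − P_out = 33021 − 26781 = 6240 W

6240 W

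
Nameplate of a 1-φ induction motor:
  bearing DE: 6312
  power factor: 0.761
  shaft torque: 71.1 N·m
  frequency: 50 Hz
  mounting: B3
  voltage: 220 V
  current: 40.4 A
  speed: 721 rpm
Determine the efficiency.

ω = 2π × 721/60 = 75.5 rad/s; P_out = τω = 71.1 × 75.5 = 5368 W
P_in = V·I·cosφ = 220 × 40.4 × 0.761 = 6764 W
η = P_out / P_in = 5368 / 6764 = 0.794 = 79.4%

79.4 %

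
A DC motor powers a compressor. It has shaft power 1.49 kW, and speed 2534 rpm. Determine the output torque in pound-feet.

4.14 lb·ft

ω = 2π × 2534/60 = 265.4 rad/s
τ = P/ω = 1490/265.4 = 5.614 N·m
In lb·ft: 5.614/1.356 = 4.14 lb·ft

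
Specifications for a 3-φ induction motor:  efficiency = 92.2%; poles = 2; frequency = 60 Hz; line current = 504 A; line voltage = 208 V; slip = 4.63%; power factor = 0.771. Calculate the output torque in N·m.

359 N·m

P_in = √3·V·I·cosφ = 1.732 × 208 × 504 × 0.771 = 139990 W
P_out = η·P_in = 0.922 × 139990 = 129071 W
n_s = 120×60/2 = 3600 rpm; n = 3600×(1−0.0463) = 3433 rpm
ω = 2π×3433/60 = 359.5 rad/s
τ = P_out/ω = 129071/359.5 = 359 N·m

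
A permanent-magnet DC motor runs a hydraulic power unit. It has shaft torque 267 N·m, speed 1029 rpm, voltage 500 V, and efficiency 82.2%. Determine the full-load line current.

ω = 2π×1029/60 = 107.8 rad/s; P_out = τω = 267 × 107.8 = 28783 W
P_in = P_out / η = 28783 / 0.822 = 35016 W
I = P_in / V = 35016 / 500 = 70 A

70 A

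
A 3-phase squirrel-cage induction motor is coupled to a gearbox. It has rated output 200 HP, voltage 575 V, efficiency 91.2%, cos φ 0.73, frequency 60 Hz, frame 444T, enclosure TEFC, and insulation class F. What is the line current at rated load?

225 A

P_out = 200 × 746 = 149200 W
P_in = P_out / η = 149200 / 0.912 = 163596 W
I_L = P_in / (√3·V_L·cosφ) = 163596 / (1.732 × 575 × 0.73) = 225 A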